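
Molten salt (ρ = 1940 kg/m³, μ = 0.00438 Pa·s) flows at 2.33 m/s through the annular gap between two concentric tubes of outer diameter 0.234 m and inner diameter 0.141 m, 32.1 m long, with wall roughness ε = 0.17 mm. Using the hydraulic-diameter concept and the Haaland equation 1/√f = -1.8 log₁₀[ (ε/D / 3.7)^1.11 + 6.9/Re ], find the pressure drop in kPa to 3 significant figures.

Hydraulic diameter D_h = 4A/P = D_o - D_i = 0.234 - 0.141 = 0.093 m.
Re = ρVD_h/μ = 1940·2.33·0.093/0.00438 = 9.598e+04.
ε/D_h = 0.00017/0.093 = 0.00183; Haaland gives 1/√f = -1.8 log₁₀[0.000214+7.19e-05] = 6.379, so f = 0.02457.
ΔP = f(L/D_h)(ρV²/2) = 0.02457·32.1/0.093·5266 = 4.466e+04 Pa.
ΔP = 44.7 kPa.

ΔP ≈ 44.7 kPa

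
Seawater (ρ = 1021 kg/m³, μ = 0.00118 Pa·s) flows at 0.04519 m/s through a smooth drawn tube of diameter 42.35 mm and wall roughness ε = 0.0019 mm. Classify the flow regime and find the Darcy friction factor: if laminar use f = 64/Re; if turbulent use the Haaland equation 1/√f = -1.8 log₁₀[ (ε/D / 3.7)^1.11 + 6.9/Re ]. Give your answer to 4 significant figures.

Re = ρVD/μ = 1021·0.04519·0.04235/0.00118 = 1656.
Re < 2300 → laminar, so f = 64/Re = 0.03865 (roughness is irrelevant in laminar flow).

f ≈ 0.03865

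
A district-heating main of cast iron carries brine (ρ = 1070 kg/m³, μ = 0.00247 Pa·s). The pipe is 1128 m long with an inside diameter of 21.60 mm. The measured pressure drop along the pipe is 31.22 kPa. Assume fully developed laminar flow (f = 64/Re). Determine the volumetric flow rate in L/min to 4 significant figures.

For laminar flow, f = 64/Re with Re = ρVD/μ, so Darcy-Weisbach reduces to ΔP = 32μLV/D². Solving for V: V = ΔP·D²/(32μL) = 3.122e+04·(0.0216)²/(32·0.00247·1128) = 0.1634 m/s.
Check: Re = ρVD/μ = 1070·0.1634·0.0216/0.00247 = 1529 < 2300, so the laminar assumption holds.
Q = V·A = 0.1634·(π/4·0.0216²) = 5.987e-05 m³/s = 3.592 L/min.

Q ≈ 3.592 L/min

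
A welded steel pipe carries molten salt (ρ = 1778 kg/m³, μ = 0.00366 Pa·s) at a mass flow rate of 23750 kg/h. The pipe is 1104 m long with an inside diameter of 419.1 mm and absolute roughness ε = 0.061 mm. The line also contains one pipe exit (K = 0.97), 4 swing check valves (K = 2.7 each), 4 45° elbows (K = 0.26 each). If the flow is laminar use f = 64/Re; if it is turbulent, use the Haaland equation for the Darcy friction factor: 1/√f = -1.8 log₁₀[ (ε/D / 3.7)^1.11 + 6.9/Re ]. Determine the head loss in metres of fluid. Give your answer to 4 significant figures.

ṁ = 23750 kg/h = 23750/3600 = 6.597 kg/s.
A = πD²/4 = π(0.4191)²/4 = 0.138 m²; mean velocity V = ṁ/(ρA) = 6.597/(1778 · 0.138) = 0.0269 m/s.
Reynolds number Re = ρVD/μ = 1778 · 0.0269 · 0.4191 / 0.00366 = 5476.
Re > 4000 → turbulent. Relative roughness ε/D = 6.1e-05/0.4191 = 0.000146. Haaland: 1/√f = -1.8 log₁₀[(0.000146/3.7)^1.11 + 6.9/5476] = -1.8 log₁₀[1.29e-05 + 0.00126] = 5.211, so f = 0.03682.
Total minor-loss coefficient ΣK = 1·0.97 + 4·2.7 + 4·0.26 = 12.8.
ΔP = [f·L/D + ΣK]·(ρV²/2) = [0.03682·1104/0.4191 + 12.8]·(1778·0.0269²/2) = [96.99 + 12.8]·0.6431 = 70.62 Pa.
Head loss h_f = ΔP/(ρg) = 70.62/(1778·9.81) = 0.004049 m.

h_f ≈ 0.004049 m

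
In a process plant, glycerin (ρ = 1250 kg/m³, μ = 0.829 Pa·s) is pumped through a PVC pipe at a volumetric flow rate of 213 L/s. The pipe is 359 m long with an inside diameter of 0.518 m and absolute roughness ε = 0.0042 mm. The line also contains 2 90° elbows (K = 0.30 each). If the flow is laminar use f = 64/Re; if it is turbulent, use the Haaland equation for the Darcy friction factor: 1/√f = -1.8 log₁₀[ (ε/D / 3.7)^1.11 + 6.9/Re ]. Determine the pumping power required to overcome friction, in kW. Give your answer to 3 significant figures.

P ≈ 7.72 kW

Q = 213 L/s = 213/1000 = 0.213 m³/s.
Cross-sectional area A = πD²/4 = π(0.518)²/4 = 0.2107 m²; mean velocity V = Q/A = 0.213/0.2107 = 1.011 m/s.
Reynolds number Re = ρVD/μ = 1250 · 1.011 · 0.518 / 0.829 = 789.4.
Re < 2300 → laminar flow, so f = 64/Re = 64/789.4 = 0.08107 (the turbulent correlation is not needed).
Total minor-loss coefficient ΣK = 2·0.3 = 0.6.
ΔP = [f·L/D + ΣK]·(ρV²/2) = [0.08107·359/0.518 + 0.6]·(1250·1.011²/2) = [56.19 + 0.6]·638.5 = 3.626e+04 Pa.
Pumping power P = QΔP = 0.213·3.626e+04 = 7723 W = 7.72 kW.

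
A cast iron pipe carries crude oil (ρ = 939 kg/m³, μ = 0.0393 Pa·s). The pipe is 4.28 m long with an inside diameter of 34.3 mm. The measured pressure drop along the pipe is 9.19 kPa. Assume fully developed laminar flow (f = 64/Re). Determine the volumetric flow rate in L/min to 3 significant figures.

For laminar flow, f = 64/Re with Re = ρVD/μ, so Darcy-Weisbach reduces to ΔP = 32μLV/D². Solving for V: V = ΔP·D²/(32μL) = 9190·(0.0343)²/(32·0.0393·4.28) = 2.009 m/s.
Check: Re = ρVD/μ = 939·2.009·0.0343/0.0393 = 1646 < 2300, so the laminar assumption holds.
Q = V·A = 2.009·(π/4·0.0343²) = 0.001856 m³/s = 111 L/min.

Q ≈ 111 L/min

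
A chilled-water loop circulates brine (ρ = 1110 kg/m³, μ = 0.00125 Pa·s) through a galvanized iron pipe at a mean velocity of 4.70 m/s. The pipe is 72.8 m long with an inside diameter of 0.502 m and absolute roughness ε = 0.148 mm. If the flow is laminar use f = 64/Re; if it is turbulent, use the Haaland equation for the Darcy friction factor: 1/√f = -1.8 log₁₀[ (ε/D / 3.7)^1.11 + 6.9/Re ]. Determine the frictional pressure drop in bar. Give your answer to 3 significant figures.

Reynolds number Re = ρVD/μ = 1110 · 4.7 · 0.502 / 0.00125 = 2.095e+06.
Re > 4000 → turbulent. Relative roughness ε/D = 0.000148/0.502 = 0.000295. Haaland: 1/√f = -1.8 log₁₀[(0.000295/3.7)^1.11 + 6.9/2.095e+06] = -1.8 log₁₀[2.82e-05 + 3.29e-06] = 8.103, so f = 0.01523.
Darcy-Weisbach: ΔP = f(L/D)(ρV²/2) = 0.01523·(72.8/0.502)·(1110·4.7²/2) = 0.01523·145·1.226e+04 = 2.708e+04 Pa.
ΔP = 2.708e+04 Pa = 0.271 bar.

ΔP ≈ 0.271 bar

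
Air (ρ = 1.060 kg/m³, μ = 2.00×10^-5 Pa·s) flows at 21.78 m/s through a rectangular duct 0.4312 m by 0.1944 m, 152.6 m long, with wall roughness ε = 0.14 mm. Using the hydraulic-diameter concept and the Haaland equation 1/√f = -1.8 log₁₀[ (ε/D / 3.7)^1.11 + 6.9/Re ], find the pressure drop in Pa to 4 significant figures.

Hydraulic diameter D_h = 4A/P = 4·(0.4312·0.1944)/(2·(0.4312+0.1944)) = 0.3353/1.251 = 0.268 m.
Re = ρVD_h/μ = 1.06·21.78·0.268/2e-05 = 3.093e+05.
ε/D_h = 0.00014/0.268 = 0.000522; Haaland gives 1/√f = -1.8 log₁₀[5.32e-05+2.23e-05] = 7.419, so f = 0.01817.
ΔP = f(L/D_h)(ρV²/2) = 0.01817·152.6/0.268·251.4 = 2601 Pa.

ΔP ≈ 2601 Pa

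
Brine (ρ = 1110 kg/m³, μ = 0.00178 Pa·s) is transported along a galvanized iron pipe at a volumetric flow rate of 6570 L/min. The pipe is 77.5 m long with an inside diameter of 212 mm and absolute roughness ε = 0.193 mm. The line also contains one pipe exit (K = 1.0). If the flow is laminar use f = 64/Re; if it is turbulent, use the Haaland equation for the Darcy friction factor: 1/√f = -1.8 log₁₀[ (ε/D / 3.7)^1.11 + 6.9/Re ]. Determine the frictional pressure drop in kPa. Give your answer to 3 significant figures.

Q = 6570 L/min = 6570/60000 = 0.1095 m³/s.
Cross-sectional area A = πD²/4 = π(0.212)²/4 = 0.0353 m²; mean velocity V = Q/A = 0.1095/0.0353 = 3.102 m/s.
Reynolds number Re = ρVD/μ = 1110 · 3.102 · 0.212 / 0.00178 = 4.101e+05.
Re > 4000 → turbulent. Relative roughness ε/D = 0.000193/0.212 = 0.00091. Haaland: 1/√f = -1.8 log₁₀[(0.00091/3.7)^1.11 + 6.9/4.101e+05] = -1.8 log₁₀[9.86e-05 + 1.68e-05] = 7.088, so f = 0.01991.
Total minor-loss coefficient ΣK = 1·1 = 1.
ΔP = [f·L/D + ΣK]·(ρV²/2) = [0.01991·77.5/0.212 + 1]·(1110·3.102²/2) = [7.277 + 1]·5341 = 4.421e+04 Pa.
ΔP = 4.421e+04 Pa = 44.2 kPa.

ΔP ≈ 44.2 kPa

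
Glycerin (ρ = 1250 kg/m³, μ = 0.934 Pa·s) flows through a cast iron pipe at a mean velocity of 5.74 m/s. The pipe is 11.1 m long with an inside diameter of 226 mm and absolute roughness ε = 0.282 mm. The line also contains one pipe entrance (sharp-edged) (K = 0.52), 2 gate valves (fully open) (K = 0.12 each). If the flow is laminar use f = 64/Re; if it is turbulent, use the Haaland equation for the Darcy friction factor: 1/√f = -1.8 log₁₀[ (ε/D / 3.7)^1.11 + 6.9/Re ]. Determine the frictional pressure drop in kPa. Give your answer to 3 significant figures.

ΔP ≈ 52.9 kPa

Reynolds number Re = ρVD/μ = 1250 · 5.74 · 0.226 / 0.934 = 1736.
Re < 2300 → laminar flow, so f = 64/Re = 64/1736 = 0.03686 (the turbulent correlation is not needed).
Total minor-loss coefficient ΣK = 1·0.52 + 2·0.12 = 0.76.
ΔP = [f·L/D + ΣK]·(ρV²/2) = [0.03686·11.1/0.226 + 0.76]·(1250·5.74²/2) = [1.811 + 0.76]·2.059e+04 = 5.293e+04 Pa.
ΔP = 5.293e+04 Pa = 52.9 kPa.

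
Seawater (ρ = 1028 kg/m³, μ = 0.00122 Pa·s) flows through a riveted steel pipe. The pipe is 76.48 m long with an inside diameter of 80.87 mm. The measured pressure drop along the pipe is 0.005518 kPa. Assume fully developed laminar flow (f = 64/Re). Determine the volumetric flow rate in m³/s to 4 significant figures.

For laminar flow, f = 64/Re with Re = ρVD/μ, so Darcy-Weisbach reduces to ΔP = 32μLV/D². Solving for V: V = ΔP·D²/(32μL) = 5.518·(0.08087)²/(32·0.00122·76.48) = 0.01209 m/s.
Check: Re = ρVD/μ = 1028·0.01209·0.08087/0.00122 = 823.6 < 2300, so the laminar assumption holds.
Q = V·A = 0.01209·(π/4·0.08087²) = 6.208e-05 m³/s = 6.208×10^-5 m³/s.

Q ≈ 6.208×10^-5 m³/s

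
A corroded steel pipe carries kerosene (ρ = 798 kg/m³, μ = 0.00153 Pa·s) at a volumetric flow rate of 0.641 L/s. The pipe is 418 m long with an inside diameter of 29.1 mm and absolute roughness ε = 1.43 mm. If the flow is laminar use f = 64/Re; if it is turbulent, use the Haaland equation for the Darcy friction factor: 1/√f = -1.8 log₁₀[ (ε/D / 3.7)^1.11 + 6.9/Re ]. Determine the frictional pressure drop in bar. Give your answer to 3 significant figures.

Q = 0.641 L/s = 0.641/1000 = 0.000641 m³/s.
Cross-sectional area A = πD²/4 = π(0.0291)²/4 = 0.0006651 m²; mean velocity V = Q/A = 0.000641/0.0006651 = 0.9638 m/s.
Reynolds number Re = ρVD/μ = 798 · 0.9638 · 0.0291 / 0.00153 = 1.463e+04.
Re > 4000 → turbulent. Relative roughness ε/D = 0.00143/0.0291 = 0.0491. Haaland: 1/√f = -1.8 log₁₀[(0.0491/3.7)^1.11 + 6.9/1.463e+04] = -1.8 log₁₀[0.00826 + 0.000472] = 3.706, so f = 0.0728.
Darcy-Weisbach: ΔP = f(L/D)(ρV²/2) = 0.0728·(418/0.0291)·(798·0.9638²/2) = 0.0728·1.436e+04·370.6 = 3.876e+05 Pa.
ΔP = 3.876e+05 Pa = 3.88 bar.

ΔP ≈ 3.88 bar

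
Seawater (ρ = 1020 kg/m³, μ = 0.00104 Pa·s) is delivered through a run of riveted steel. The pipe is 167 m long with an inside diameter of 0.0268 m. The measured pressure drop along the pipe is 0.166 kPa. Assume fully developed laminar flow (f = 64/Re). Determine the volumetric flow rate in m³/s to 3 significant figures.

For laminar flow, f = 64/Re with Re = ρVD/μ, so Darcy-Weisbach reduces to ΔP = 32μLV/D². Solving for V: V = ΔP·D²/(32μL) = 166·(0.0268)²/(32·0.00104·167) = 0.02145 m/s.
Check: Re = ρVD/μ = 1020·0.02145·0.0268/0.00104 = 563.9 < 2300, so the laminar assumption holds.
Q = V·A = 0.02145·(π/4·0.0268²) = 1.21e-05 m³/s = 1.21×10^-5 m³/s.

Q ≈ 1.21×10^-5 m³/s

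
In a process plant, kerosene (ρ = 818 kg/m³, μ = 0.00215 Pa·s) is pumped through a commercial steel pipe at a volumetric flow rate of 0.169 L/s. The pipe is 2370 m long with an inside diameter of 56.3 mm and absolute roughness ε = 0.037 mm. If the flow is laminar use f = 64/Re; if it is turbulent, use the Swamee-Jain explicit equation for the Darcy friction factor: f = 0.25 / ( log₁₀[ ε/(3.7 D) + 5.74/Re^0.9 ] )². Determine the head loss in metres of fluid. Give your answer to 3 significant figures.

h_f ≈ 0.435 m

Q = 0.169 L/s = 0.169/1000 = 0.000169 m³/s.
Cross-sectional area A = πD²/4 = π(0.0563)²/4 = 0.002489 m²; mean velocity V = Q/A = 0.000169/0.002489 = 0.06789 m/s.
Reynolds number Re = ρVD/μ = 818 · 0.06789 · 0.0563 / 0.00215 = 1454.
Re < 2300 → laminar flow, so f = 64/Re = 64/1454 = 0.04401 (the turbulent correlation is not needed).
Darcy-Weisbach: ΔP = f(L/D)(ρV²/2) = 0.04401·(2370/0.0563)·(818·0.06789²/2) = 0.04401·4.21e+04·1.885 = 3492 Pa.
Head loss h_f = ΔP/(ρg) = 3492/(818·9.81) = 0.435 m.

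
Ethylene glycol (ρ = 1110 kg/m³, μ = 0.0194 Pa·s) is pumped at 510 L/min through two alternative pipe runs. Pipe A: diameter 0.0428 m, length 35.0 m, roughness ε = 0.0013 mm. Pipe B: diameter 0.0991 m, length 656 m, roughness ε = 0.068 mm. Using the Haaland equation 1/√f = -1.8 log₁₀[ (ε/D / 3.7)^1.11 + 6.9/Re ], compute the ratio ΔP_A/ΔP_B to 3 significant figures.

Pipe A: V = Q/A = 0.0085/0.001439 = 5.908 m/s; Re = 1.447e+04; ε/D = 3.04e-05; Haaland → f = 0.02801; ΔP_A = f(L/D)(ρV²/2) = 4.437e+05 Pa.
Pipe B: V = Q/A = 0.0085/0.007713 = 1.102 m/s; Re = 6249; ε/D = 0.000686; Haaland → f = 0.03596; ΔP_B = f(L/D)(ρV²/2) = 1.605e+05 Pa.
ΔP_A/ΔP_B = 4.437e+05/1.605e+05 = 2.77.

ΔP_A/ΔP_B ≈ 2.77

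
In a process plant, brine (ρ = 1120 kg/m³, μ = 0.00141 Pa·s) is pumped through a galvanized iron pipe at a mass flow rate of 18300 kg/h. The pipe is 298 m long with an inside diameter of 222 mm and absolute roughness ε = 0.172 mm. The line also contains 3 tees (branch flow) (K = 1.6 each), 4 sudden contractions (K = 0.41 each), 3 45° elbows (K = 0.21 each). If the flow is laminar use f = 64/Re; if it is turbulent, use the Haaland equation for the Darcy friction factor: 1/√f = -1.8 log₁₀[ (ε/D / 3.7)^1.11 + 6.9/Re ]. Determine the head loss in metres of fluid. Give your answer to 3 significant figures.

ṁ = 18300 kg/h = 18300/3600 = 5.083 kg/s.
A = πD²/4 = π(0.222)²/4 = 0.03871 m²; mean velocity V = ṁ/(ρA) = 5.083/(1120 · 0.03871) = 0.1173 m/s.
Reynolds number Re = ρVD/μ = 1120 · 0.1173 · 0.222 / 0.00141 = 2.068e+04.
Re > 4000 → turbulent. Relative roughness ε/D = 0.000172/0.222 = 0.000775. Haaland: 1/√f = -1.8 log₁₀[(0.000775/3.7)^1.11 + 6.9/2.068e+04] = -1.8 log₁₀[8.25e-05 + 0.000334] = 6.085, so f = 0.027.
Total minor-loss coefficient ΣK = 3·1.6 + 4·0.41 + 3·0.21 = 7.07.
ΔP = [f·L/D + ΣK]·(ρV²/2) = [0.027·298/0.222 + 7.07]·(1120·0.1173²/2) = [36.25 + 7.07]·7.699 = 333.5 Pa.
Head loss h_f = ΔP/(ρg) = 333.5/(1120·9.81) = 0.0304 m.

h_f ≈ 0.0304 m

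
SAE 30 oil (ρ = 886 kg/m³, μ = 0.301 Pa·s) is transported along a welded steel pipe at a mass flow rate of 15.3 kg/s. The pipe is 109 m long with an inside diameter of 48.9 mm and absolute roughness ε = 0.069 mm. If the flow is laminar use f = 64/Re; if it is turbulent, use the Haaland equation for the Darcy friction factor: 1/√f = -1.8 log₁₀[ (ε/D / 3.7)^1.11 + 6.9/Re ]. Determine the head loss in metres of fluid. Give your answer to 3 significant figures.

h_f ≈ 464 m

A = πD²/4 = π(0.0489)²/4 = 0.001878 m²; mean velocity V = ṁ/(ρA) = 15.3/(886 · 0.001878) = 9.195 m/s.
Reynolds number Re = ρVD/μ = 886 · 9.195 · 0.0489 / 0.301 = 1324.
Re < 2300 → laminar flow, so f = 64/Re = 64/1324 = 0.04836 (the turbulent correlation is not needed).
Darcy-Weisbach: ΔP = f(L/D)(ρV²/2) = 0.04836·(109/0.0489)·(886·9.195²/2) = 0.04836·2229·3.745e+04 = 4.037e+06 Pa.
Head loss h_f = ΔP/(ρg) = 4.037e+06/(886·9.81) = 464 m.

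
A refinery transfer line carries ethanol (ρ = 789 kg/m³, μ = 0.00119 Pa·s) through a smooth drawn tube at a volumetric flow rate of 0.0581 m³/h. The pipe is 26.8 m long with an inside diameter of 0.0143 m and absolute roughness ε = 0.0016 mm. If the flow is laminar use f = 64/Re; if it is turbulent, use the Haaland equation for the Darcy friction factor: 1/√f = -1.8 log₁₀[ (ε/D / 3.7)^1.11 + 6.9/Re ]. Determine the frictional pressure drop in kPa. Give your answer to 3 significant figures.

Q = 0.0581 m³/h = 0.0581/3600 = 1.614e-05 m³/s.
Cross-sectional area A = πD²/4 = π(0.0143)²/4 = 0.0001606 m²; mean velocity V = Q/A = 1.614e-05/0.0001606 = 0.1005 m/s.
Reynolds number Re = ρVD/μ = 789 · 0.1005 · 0.0143 / 0.00119 = 952.7.
Re < 2300 → laminar flow, so f = 64/Re = 64/952.7 = 0.06717 (the turbulent correlation is not needed).
Darcy-Weisbach: ΔP = f(L/D)(ρV²/2) = 0.06717·(26.8/0.0143)·(789·0.1005²/2) = 0.06717·1874·3.984 = 501.5 Pa.
ΔP = 501.5 Pa = 0.502 kPa.

ΔP ≈ 0.502 kPa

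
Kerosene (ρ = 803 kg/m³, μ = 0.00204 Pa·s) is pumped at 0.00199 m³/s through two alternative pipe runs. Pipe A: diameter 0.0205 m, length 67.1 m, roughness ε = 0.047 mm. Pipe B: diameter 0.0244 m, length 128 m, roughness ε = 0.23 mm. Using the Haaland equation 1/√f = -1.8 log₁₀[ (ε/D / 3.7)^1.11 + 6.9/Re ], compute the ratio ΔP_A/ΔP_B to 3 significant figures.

Pipe A: V = Q/A = 0.00199/0.0003301 = 6.029 m/s; Re = 4.865e+04; ε/D = 0.00229; Haaland → f = 0.02701; ΔP_A = f(L/D)(ρV²/2) = 1.291e+06 Pa.
Pipe B: V = Q/A = 0.00199/0.0004676 = 4.256 m/s; Re = 4.088e+04; ε/D = 0.00943; Haaland → f = 0.03862; ΔP_B = f(L/D)(ρV²/2) = 1.473e+06 Pa.
ΔP_A/ΔP_B = 1.291e+06/1.473e+06 = 0.876.

ΔP_A/ΔP_B ≈ 0.876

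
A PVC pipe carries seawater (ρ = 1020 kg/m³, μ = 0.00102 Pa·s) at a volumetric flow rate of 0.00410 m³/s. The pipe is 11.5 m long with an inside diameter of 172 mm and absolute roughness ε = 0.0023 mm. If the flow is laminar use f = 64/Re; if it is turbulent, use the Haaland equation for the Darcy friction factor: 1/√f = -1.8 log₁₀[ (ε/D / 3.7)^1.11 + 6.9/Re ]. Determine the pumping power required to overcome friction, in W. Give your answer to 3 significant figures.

Cross-sectional area A = πD²/4 = π(0.172)²/4 = 0.02324 m²; mean velocity V = Q/A = 0.0041/0.02324 = 0.1765 m/s.
Reynolds number Re = ρVD/μ = 1020 · 0.1765 · 0.172 / 0.00102 = 3.035e+04.
Re > 4000 → turbulent. Relative roughness ε/D = 2.3e-06/0.172 = 1.34e-05. Haaland: 1/√f = -1.8 log₁₀[(1.34e-05/3.7)^1.11 + 6.9/3.035e+04] = -1.8 log₁₀[9.11e-07 + 0.000227] = 6.555, so f = 0.02327.
Darcy-Weisbach: ΔP = f(L/D)(ρV²/2) = 0.02327·(11.5/0.172)·(1020·0.1765²/2) = 0.02327·66.86·15.88 = 24.71 Pa.
Pumping power P = QΔP = 0.0041·24.71 = 0.1013 W = 0.101 W.

P ≈ 0.101 W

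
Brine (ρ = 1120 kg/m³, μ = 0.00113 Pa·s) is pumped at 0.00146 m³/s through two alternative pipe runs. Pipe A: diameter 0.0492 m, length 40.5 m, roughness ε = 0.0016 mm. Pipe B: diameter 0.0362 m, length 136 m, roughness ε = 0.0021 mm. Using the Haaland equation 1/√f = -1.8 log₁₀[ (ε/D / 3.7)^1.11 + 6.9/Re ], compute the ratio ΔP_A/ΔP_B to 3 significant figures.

Pipe A: V = Q/A = 0.00146/0.001901 = 0.7679 m/s; Re = 3.745e+04; ε/D = 3.25e-05; Haaland → f = 0.0222; ΔP_A = f(L/D)(ρV²/2) = 6035 Pa.
Pipe B: V = Q/A = 0.00146/0.001029 = 1.419 m/s; Re = 5.09e+04; ε/D = 5.8e-05; Haaland → f = 0.02079; ΔP_B = f(L/D)(ρV²/2) = 8.801e+04 Pa.
ΔP_A/ΔP_B = 6035/8.801e+04 = 0.0686.

ΔP_A/ΔP_B ≈ 0.0686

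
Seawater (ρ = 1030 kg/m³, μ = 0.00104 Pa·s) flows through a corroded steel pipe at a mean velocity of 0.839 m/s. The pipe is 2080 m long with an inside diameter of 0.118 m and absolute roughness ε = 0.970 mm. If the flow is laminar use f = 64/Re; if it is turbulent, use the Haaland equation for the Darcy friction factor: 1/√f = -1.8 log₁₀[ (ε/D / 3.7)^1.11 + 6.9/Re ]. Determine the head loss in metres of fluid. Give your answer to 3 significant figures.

Reynolds number Re = ρVD/μ = 1030 · 0.839 · 0.118 / 0.00104 = 9.805e+04.
Re > 4000 → turbulent. Relative roughness ε/D = 0.00097/0.118 = 0.00822. Haaland: 1/√f = -1.8 log₁₀[(0.00822/3.7)^1.11 + 6.9/9.805e+04] = -1.8 log₁₀[0.00113 + 7.04e-05] = 5.254, so f = 0.03622.
Darcy-Weisbach: ΔP = f(L/D)(ρV²/2) = 0.03622·(2080/0.118)·(1030·0.839²/2) = 0.03622·1.763e+04·362.5 = 2.315e+05 Pa.
Head loss h_f = ΔP/(ρg) = 2.315e+05/(1030·9.81) = 22.9 m.

h_f ≈ 22.9 m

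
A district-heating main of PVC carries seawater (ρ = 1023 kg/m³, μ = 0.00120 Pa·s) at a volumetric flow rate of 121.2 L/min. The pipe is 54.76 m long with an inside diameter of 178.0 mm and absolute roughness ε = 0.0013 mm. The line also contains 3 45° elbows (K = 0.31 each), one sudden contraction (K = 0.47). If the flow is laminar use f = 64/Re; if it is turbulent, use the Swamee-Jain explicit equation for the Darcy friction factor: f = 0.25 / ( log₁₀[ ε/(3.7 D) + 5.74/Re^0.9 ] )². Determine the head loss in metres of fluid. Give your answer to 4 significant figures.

h_f ≈ 0.003496 m

Q = 121.2 L/min = 121.2/60000 = 0.00202 m³/s.
Cross-sectional area A = πD²/4 = π(0.178)²/4 = 0.02488 m²; mean velocity V = Q/A = 0.00202/0.02488 = 0.08117 m/s.
Reynolds number Re = ρVD/μ = 1023 · 0.08117 · 0.178 / 0.0012 = 1.232e+04.
Re > 4000 → turbulent. Relative roughness ε/D = 1.3e-06/0.178 = 7.3e-06. Swamee-Jain: f = 0.25/(log₁₀[7.3e-06/3.7 + 5.74/1.232e+04^0.9])² = 0.25/(log₁₀[1.97e-06 + 0.0012])² = 0.25/(-2.922)² = 0.02928.
Total minor-loss coefficient ΣK = 3·0.31 + 1·0.47 = 1.4.
ΔP = [f·L/D + ΣK]·(ρV²/2) = [0.02928·54.76/0.178 + 1.4]·(1023·0.08117²/2) = [9.009 + 1.4]·3.37 = 35.08 Pa.
Head loss h_f = ΔP/(ρg) = 35.08/(1023·9.81) = 0.003496 m.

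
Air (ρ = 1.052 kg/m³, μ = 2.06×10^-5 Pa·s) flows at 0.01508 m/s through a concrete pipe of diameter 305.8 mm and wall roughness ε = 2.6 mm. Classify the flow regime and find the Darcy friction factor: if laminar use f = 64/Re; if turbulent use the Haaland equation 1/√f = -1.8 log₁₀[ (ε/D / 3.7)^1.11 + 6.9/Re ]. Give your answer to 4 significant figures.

f ≈ 0.2718

Re = ρVD/μ = 1.052·0.01508·0.3058/2.06e-05 = 235.5.
Re < 2300 → laminar, so f = 64/Re = 0.2718 (roughness is irrelevant in laminar flow).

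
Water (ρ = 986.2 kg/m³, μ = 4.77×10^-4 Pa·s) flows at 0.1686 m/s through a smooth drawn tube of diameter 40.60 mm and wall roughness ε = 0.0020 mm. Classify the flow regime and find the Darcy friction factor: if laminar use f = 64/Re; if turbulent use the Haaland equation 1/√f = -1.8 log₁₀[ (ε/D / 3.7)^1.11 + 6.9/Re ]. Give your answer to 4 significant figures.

Re = ρVD/μ = 986.2·0.1686·0.0406/0.000477 = 1.415e+04.
Re > 4000 → turbulent. ε/D = 2e-06/0.0406 = 4.93e-05; Haaland: 1/√f = -1.8 log₁₀[3.87e-06 + 0.000488] = 5.955, so f = 0.0282.

f ≈ 0.02820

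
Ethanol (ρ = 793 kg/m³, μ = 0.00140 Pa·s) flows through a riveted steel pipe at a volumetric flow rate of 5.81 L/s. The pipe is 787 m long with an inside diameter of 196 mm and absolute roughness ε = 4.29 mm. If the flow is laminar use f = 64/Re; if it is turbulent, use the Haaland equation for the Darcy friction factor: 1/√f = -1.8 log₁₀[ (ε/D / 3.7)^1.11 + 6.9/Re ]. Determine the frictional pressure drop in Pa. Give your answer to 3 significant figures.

ΔP ≈ 3080 Pa

Q = 5.81 L/s = 5.81/1000 = 0.00581 m³/s.
Cross-sectional area A = πD²/4 = π(0.196)²/4 = 0.03017 m²; mean velocity V = Q/A = 0.00581/0.03017 = 0.1926 m/s.
Reynolds number Re = ρVD/μ = 793 · 0.1926 · 0.196 / 0.0014 = 2.138e+04.
Re > 4000 → turbulent. Relative roughness ε/D = 0.00429/0.196 = 0.0219. Haaland: 1/√f = -1.8 log₁₀[(0.0219/3.7)^1.11 + 6.9/2.138e+04] = -1.8 log₁₀[0.00336 + 0.000323] = 4.38, so f = 0.05213.
Darcy-Weisbach: ΔP = f(L/D)(ρV²/2) = 0.05213·(787/0.196)·(793·0.1926²/2) = 0.05213·4015·14.7 = 3077 Pa.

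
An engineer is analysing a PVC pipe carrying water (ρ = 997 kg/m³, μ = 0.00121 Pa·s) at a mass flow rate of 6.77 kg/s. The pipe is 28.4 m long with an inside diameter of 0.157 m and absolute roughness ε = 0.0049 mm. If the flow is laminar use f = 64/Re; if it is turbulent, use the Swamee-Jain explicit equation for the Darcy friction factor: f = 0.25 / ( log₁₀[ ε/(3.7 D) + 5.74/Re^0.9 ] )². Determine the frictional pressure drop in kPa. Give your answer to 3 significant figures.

A = πD²/4 = π(0.157)²/4 = 0.01936 m²; mean velocity V = ṁ/(ρA) = 6.77/(997 · 0.01936) = 0.3508 m/s.
Reynolds number Re = ρVD/μ = 997 · 0.3508 · 0.157 / 0.00121 = 4.537e+04.
Re > 4000 → turbulent. Relative roughness ε/D = 4.9e-06/0.157 = 3.12e-05. Swamee-Jain: f = 0.25/(log₁₀[3.12e-05/3.7 + 5.74/4.537e+04^0.9])² = 0.25/(log₁₀[8.44e-06 + 0.00037])² = 0.25/(-3.422)² = 0.02134.
Darcy-Weisbach: ΔP = f(L/D)(ρV²/2) = 0.02134·(28.4/0.157)·(997·0.3508²/2) = 0.02134·180.9·61.33 = 236.8 Pa.
ΔP = 236.8 Pa = 0.237 kPa.

ΔP ≈ 0.237 kPa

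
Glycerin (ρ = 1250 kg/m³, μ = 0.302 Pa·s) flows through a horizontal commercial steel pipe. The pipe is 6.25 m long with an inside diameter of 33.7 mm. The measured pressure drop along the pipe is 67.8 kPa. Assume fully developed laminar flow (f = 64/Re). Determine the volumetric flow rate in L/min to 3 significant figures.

Q ≈ 68.2 L/min

For laminar flow, f = 64/Re with Re = ρVD/μ, so Darcy-Weisbach reduces to ΔP = 32μLV/D². Solving for V: V = ΔP·D²/(32μL) = 6.78e+04·(0.0337)²/(32·0.302·6.25) = 1.275 m/s.
Check: Re = ρVD/μ = 1250·1.275·0.0337/0.302 = 177.8 < 2300, so the laminar assumption holds.
Q = V·A = 1.275·(π/4·0.0337²) = 0.001137 m³/s = 68.2 L/min.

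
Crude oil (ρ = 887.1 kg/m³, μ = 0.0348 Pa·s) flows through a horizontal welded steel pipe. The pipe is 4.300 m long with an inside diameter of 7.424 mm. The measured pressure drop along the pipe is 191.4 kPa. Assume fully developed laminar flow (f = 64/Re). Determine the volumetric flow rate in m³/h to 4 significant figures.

Q ≈ 0.3433 m³/h

For laminar flow, f = 64/Re with Re = ρVD/μ, so Darcy-Weisbach reduces to ΔP = 32μLV/D². Solving for V: V = ΔP·D²/(32μL) = 1.914e+05·(0.007424)²/(32·0.0348·4.3) = 2.203 m/s.
Check: Re = ρVD/μ = 887.1·2.203·0.007424/0.0348 = 416.9 < 2300, so the laminar assumption holds.
Q = V·A = 2.203·(π/4·0.007424²) = 9.536e-05 m³/s = 0.3433 m³/h.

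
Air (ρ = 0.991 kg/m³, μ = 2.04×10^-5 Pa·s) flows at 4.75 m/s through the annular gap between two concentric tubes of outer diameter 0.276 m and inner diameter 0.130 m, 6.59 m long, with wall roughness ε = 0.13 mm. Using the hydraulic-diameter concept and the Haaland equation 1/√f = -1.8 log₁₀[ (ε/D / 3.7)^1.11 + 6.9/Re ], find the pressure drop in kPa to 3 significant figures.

ΔP ≈ 0.0126 kPa

Hydraulic diameter D_h = 4A/P = D_o - D_i = 0.276 - 0.13 = 0.146 m.
Re = ρVD_h/μ = 0.991·4.75·0.146/2.04e-05 = 3.369e+04.
ε/D_h = 0.00013/0.146 = 0.00089; Haaland gives 1/√f = -1.8 log₁₀[9.62e-05+0.000205] = 6.338, so f = 0.02489.
ΔP = f(L/D_h)(ρV²/2) = 0.02489·6.59/0.146·11.18 = 12.56 Pa.
ΔP = 0.0126 kPa.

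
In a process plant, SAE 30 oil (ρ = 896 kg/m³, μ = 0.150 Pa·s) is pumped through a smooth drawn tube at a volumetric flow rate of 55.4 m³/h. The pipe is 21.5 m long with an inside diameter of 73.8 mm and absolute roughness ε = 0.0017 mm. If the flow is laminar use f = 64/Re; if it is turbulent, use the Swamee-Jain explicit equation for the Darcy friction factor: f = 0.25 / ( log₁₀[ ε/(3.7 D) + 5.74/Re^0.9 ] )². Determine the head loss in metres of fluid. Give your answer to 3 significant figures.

h_f ≈ 7.76 m

Q = 55.4 m³/h = 55.4/3600 = 0.01539 m³/s.
Cross-sectional area A = πD²/4 = π(0.0738)²/4 = 0.004278 m²; mean velocity V = Q/A = 0.01539/0.004278 = 3.598 m/s.
Reynolds number Re = ρVD/μ = 896 · 3.598 · 0.0738 / 0.15 = 1586.
Re < 2300 → laminar flow, so f = 64/Re = 64/1586 = 0.04036 (the turbulent correlation is not needed).
Darcy-Weisbach: ΔP = f(L/D)(ρV²/2) = 0.04036·(21.5/0.0738)·(896·3.598²/2) = 0.04036·291.3·5798 = 6.817e+04 Pa.
Head loss h_f = ΔP/(ρg) = 6.817e+04/(896·9.81) = 7.76 m.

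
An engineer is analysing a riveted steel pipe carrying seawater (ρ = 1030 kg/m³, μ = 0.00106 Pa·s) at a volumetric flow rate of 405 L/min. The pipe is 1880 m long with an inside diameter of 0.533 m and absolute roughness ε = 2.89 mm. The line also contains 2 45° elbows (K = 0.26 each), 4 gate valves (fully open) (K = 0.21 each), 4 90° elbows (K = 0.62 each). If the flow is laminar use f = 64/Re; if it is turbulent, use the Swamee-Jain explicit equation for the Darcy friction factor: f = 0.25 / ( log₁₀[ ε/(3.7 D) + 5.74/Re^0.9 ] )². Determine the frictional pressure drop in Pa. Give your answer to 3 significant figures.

Q = 405 L/min = 405/60000 = 0.00675 m³/s.
Cross-sectional area A = πD²/4 = π(0.533)²/4 = 0.2231 m²; mean velocity V = Q/A = 0.00675/0.2231 = 0.03025 m/s.
Reynolds number Re = ρVD/μ = 1030 · 0.03025 · 0.533 / 0.00106 = 1.567e+04.
Re > 4000 → turbulent. Relative roughness ε/D = 0.00289/0.533 = 0.00542. Swamee-Jain: f = 0.25/(log₁₀[0.00542/3.7 + 5.74/1.567e+04^0.9])² = 0.25/(log₁₀[0.00147 + 0.000962])² = 0.25/(-2.615)² = 0.03657.
Total minor-loss coefficient ΣK = 2·0.26 + 4·0.21 + 4·0.62 = 3.84.
ΔP = [f·L/D + ΣK]·(ρV²/2) = [0.03657·1880/0.533 + 3.84]·(1030·0.03025²/2) = [129 + 3.84]·0.4713 = 62.6 Pa.

ΔP ≈ 62.6 Pa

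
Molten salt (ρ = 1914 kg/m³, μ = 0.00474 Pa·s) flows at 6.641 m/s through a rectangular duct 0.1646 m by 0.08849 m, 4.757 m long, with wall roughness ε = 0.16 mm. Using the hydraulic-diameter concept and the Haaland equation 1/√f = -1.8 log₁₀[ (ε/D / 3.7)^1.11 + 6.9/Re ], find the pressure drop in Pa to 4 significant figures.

Hydraulic diameter D_h = 4A/P = 4·(0.1646·0.08849)/(2·(0.1646+0.08849)) = 0.05826/0.5062 = 0.1151 m.
Re = ρVD_h/μ = 1914·6.641·0.1151/0.00474 = 3.087e+05.
ε/D_h = 0.00016/0.1151 = 0.00139; Haaland gives 1/√f = -1.8 log₁₀[0.000158+2.24e-05] = 6.74, so f = 0.02201.
ΔP = f(L/D_h)(ρV²/2) = 0.02201·4.757/0.1151·4.221e+04 = 3.84e+04 Pa.

ΔP ≈ 38400 Pa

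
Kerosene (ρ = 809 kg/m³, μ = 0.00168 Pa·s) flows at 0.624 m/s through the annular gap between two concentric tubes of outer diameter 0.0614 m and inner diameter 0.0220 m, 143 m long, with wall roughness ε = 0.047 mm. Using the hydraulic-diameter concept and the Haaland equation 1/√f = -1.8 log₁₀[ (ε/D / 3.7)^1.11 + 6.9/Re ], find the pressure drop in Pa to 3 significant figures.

ΔP ≈ 17800 Pa

Hydraulic diameter D_h = 4A/P = D_o - D_i = 0.0614 - 0.022 = 0.0394 m.
Re = ρVD_h/μ = 809·0.624·0.0394/0.00168 = 1.184e+04.
ε/D_h = 4.7e-05/0.0394 = 0.00119; Haaland gives 1/√f = -1.8 log₁₀[0.000133+0.000583] = 5.661, so f = 0.0312.
ΔP = f(L/D_h)(ρV²/2) = 0.0312·143/0.0394·157.5 = 1.784e+04 Pa.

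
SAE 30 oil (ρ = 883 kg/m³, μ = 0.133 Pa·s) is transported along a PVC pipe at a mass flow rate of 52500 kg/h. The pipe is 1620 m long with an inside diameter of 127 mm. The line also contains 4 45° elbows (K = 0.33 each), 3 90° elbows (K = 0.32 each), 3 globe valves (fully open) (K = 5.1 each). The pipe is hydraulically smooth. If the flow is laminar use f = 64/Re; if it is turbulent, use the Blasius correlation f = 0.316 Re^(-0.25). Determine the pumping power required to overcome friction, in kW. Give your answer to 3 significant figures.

P ≈ 9.42 kW

ṁ = 52500 kg/h = 52500/3600 = 14.58 kg/s.
A = πD²/4 = π(0.127)²/4 = 0.01267 m²; mean velocity V = ṁ/(ρA) = 14.58/(883 · 0.01267) = 1.304 m/s.
Reynolds number Re = ρVD/μ = 883 · 1.304 · 0.127 / 0.133 = 1099.
Re < 2300 → laminar flow, so f = 64/Re = 64/1099 = 0.05822 (the turbulent correlation is not needed).
Total minor-loss coefficient ΣK = 4·0.33 + 3·0.32 + 3·5.1 = 17.6.
ΔP = [f·L/D + ΣK]·(ρV²/2) = [0.05822·1620/0.127 + 17.6]·(883·1.304²/2) = [742.6 + 17.6]·750.5 = 5.705e+05 Pa.
Q = ṁ/ρ = 14.58/883 = 0.01652 m³/s.
Pumping power P = QΔP = 0.01652·5.705e+05 = 9422 W = 9.42 kW.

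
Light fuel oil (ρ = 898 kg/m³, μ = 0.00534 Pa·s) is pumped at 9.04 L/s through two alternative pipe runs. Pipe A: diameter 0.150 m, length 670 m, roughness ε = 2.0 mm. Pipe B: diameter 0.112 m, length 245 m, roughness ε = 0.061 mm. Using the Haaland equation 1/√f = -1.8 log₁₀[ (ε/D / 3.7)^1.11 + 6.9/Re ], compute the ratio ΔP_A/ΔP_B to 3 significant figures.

Pipe A: V = Q/A = 0.00904/0.01767 = 0.5116 m/s; Re = 1.29e+04; ε/D = 0.0133; Haaland → f = 0.04544; ΔP_A = f(L/D)(ρV²/2) = 2.385e+04 Pa.
Pipe B: V = Q/A = 0.00904/0.009852 = 0.9176 m/s; Re = 1.728e+04; ε/D = 0.000545; Haaland → f = 0.02763; ΔP_B = f(L/D)(ρV²/2) = 2.285e+04 Pa.
ΔP_A/ΔP_B = 2.385e+04/2.285e+04 = 1.04.

ΔP_A/ΔP_B ≈ 1.04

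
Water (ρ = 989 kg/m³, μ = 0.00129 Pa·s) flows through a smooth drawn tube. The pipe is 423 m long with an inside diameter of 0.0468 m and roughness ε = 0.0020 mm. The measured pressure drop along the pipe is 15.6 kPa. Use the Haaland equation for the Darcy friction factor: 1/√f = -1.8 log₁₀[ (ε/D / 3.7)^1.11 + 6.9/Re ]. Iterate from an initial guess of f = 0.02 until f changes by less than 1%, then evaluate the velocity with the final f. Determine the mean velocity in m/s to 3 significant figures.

V ≈ 0.346 m/s

Rearranging Darcy-Weisbach: V = √(2·ΔP·D/(f·L·ρ)). With ε/D = 2e-06/0.0468 = 4.27e-05, iterate starting from f = 0.02:
  f = 0.02 → V = √(2·1.56e+04·0.0468/(0.02·423·989)) = 0.4178 m/s; Re = ρVD/μ = 1.499e+04; f → 0.02777
  f = 0.02777 → V = 0.3545 m/s; Re = 1.272e+04; f → 0.02899
  f = 0.02899 → V = 0.347 m/s; Re = 1.245e+04; f → 0.02915
Converged (Δf/f < 1%). With the final f = 0.02915: V = √(2·1.56e+04·0.0468/(0.02915·423·989)) = 0.346 m/s.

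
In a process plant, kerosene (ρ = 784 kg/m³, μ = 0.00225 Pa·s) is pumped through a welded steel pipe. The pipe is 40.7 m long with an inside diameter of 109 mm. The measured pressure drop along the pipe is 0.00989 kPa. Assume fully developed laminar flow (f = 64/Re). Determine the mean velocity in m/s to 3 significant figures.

For laminar flow, f = 64/Re with Re = ρVD/μ, so Darcy-Weisbach reduces to ΔP = 32μLV/D². Solving for V: V = ΔP·D²/(32μL) = 9.89·(0.109)²/(32·0.00225·40.7) = 0.0401 m/s.
Check: Re = ρVD/μ = 784·0.0401·0.109/0.00225 = 1523 < 2300, so the laminar assumption holds.

V ≈ 0.0401 m/s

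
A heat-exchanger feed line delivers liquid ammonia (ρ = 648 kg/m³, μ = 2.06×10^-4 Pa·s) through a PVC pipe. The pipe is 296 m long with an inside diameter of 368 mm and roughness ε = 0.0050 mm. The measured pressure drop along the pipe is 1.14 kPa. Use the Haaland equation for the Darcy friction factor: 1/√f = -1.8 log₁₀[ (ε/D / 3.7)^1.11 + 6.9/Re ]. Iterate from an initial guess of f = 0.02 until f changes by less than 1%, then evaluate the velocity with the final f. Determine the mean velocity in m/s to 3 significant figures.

V ≈ 0.590 m/s

Rearranging Darcy-Weisbach: V = √(2·ΔP·D/(f·L·ρ)). With ε/D = 5e-06/0.368 = 1.36e-05, iterate starting from f = 0.02:
  f = 0.02 → V = √(2·1140·0.368/(0.02·296·648)) = 0.4677 m/s; Re = ρVD/μ = 5.414e+05; f → 0.01304
  f = 0.01304 → V = 0.5791 m/s; Re = 6.703e+05; f → 0.0126
  f = 0.0126 → V = 0.5893 m/s; Re = 6.822e+05; f → 0.01256
Converged (Δf/f < 1%). With the final f = 0.01256: V = √(2·1140·0.368/(0.01256·296·648)) = 0.5901 m/s.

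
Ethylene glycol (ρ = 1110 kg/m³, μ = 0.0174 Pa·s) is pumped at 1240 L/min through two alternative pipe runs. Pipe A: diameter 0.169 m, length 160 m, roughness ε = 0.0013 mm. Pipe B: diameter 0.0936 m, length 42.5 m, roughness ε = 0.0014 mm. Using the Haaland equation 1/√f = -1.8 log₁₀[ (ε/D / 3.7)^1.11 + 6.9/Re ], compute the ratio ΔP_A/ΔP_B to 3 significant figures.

Pipe A: V = Q/A = 0.02067/0.02243 = 0.9213 m/s; Re = 9933; ε/D = 7.69e-06; Haaland → f = 0.03095; ΔP_A = f(L/D)(ρV²/2) = 1.38e+04 Pa.
Pipe B: V = Q/A = 0.02067/0.006881 = 3.004 m/s; Re = 1.793e+04; ε/D = 1.5e-05; Haaland → f = 0.02649; ΔP_B = f(L/D)(ρV²/2) = 6.021e+04 Pa.
ΔP_A/ΔP_B = 1.38e+04/6.021e+04 = 0.229.

ΔP_A/ΔP_B ≈ 0.229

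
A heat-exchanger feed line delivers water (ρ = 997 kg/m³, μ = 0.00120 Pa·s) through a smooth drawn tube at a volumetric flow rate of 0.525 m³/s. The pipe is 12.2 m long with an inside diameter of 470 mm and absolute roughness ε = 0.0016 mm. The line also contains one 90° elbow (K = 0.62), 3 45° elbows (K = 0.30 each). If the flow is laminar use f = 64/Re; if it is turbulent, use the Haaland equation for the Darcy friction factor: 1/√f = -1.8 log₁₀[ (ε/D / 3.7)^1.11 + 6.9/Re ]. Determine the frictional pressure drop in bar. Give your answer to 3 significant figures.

ΔP ≈ 0.0828 bar

Cross-sectional area A = πD²/4 = π(0.47)²/4 = 0.1735 m²; mean velocity V = Q/A = 0.525/0.1735 = 3.026 m/s.
Reynolds number Re = ρVD/μ = 997 · 3.026 · 0.47 / 0.0012 = 1.182e+06.
Re > 4000 → turbulent. Relative roughness ε/D = 1.6e-06/0.47 = 3.4e-06. Haaland: 1/√f = -1.8 log₁₀[(3.4e-06/3.7)^1.11 + 6.9/1.182e+06] = -1.8 log₁₀[1.99e-07 + 5.84e-06] = 9.394, so f = 0.01133.
Total minor-loss coefficient ΣK = 1·0.62 + 3·0.3 = 1.52.
ΔP = [f·L/D + ΣK]·(ρV²/2) = [0.01133·12.2/0.47 + 1.52]·(997·3.026²/2) = [0.2941 + 1.52]·4565 = 8281 Pa.
ΔP = 8281 Pa = 0.0828 bar.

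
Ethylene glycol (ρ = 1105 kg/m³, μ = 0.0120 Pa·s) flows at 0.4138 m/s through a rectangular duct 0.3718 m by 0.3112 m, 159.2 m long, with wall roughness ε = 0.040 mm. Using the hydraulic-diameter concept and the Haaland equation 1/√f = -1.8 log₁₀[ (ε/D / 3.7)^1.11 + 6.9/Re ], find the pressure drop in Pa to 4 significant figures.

Hydraulic diameter D_h = 4A/P = 4·(0.3718·0.3112)/(2·(0.3718+0.3112)) = 0.4628/1.366 = 0.3388 m.
Re = ρVD_h/μ = 1105·0.4138·0.3388/0.012 = 1.291e+04.
ε/D_h = 4e-05/0.3388 = 0.000118; Haaland gives 1/√f = -1.8 log₁₀[1.02e-05+0.000534] = 5.875, so f = 0.02897.
ΔP = f(L/D_h)(ρV²/2) = 0.02897·159.2/0.3388·94.6 = 1288 Pa.

ΔP ≈ 1288 Pa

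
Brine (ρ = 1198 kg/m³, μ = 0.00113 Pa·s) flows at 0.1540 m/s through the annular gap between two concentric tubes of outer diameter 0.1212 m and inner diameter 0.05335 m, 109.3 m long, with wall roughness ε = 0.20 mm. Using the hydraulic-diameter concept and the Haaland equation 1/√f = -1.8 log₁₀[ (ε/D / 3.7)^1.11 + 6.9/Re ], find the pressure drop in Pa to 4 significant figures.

Hydraulic diameter D_h = 4A/P = D_o - D_i = 0.1212 - 0.05335 = 0.06785 m.
Re = ρVD_h/μ = 1198·0.154·0.06785/0.00113 = 1.108e+04.
ε/D_h = 0.0002/0.06785 = 0.00295; Haaland gives 1/√f = -1.8 log₁₀[0.000363+0.000623] = 5.411, so f = 0.03416.
ΔP = f(L/D_h)(ρV²/2) = 0.03416·109.3/0.06785·14.21 = 781.7 Pa.

ΔP ≈ 781.7 Pa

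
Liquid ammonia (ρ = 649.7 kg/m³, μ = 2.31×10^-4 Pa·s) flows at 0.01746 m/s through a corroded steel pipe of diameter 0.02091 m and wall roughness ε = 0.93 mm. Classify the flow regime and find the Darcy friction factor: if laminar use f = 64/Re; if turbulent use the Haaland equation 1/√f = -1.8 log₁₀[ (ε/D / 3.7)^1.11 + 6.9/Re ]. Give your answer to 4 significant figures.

Re = ρVD/μ = 649.7·0.01746·0.02091/0.000231 = 1027.
Re < 2300 → laminar, so f = 64/Re = 0.06233 (roughness is irrelevant in laminar flow).

f ≈ 0.06233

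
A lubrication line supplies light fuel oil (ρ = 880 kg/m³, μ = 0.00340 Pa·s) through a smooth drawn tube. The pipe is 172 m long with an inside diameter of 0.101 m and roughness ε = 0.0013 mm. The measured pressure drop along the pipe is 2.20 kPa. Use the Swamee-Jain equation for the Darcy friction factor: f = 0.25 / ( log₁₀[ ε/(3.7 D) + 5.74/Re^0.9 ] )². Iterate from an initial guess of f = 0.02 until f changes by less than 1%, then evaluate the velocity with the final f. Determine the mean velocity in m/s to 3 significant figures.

Rearranging Darcy-Weisbach: V = √(2·ΔP·D/(f·L·ρ)). With ε/D = 1.3e-06/0.101 = 1.29e-05, iterate starting from f = 0.02:
  f = 0.02 → V = √(2·2200·0.101/(0.02·172·880)) = 0.3831 m/s; Re = ρVD/μ = 1.002e+04; f → 0.03098
  f = 0.03098 → V = 0.3078 m/s; Re = 8047; f → 0.03293
  f = 0.03293 → V = 0.2986 m/s; Re = 7806; f → 0.03322
Converged (Δf/f < 1%). With the final f = 0.03322: V = √(2·2200·0.101/(0.03322·172·880)) = 0.2973 m/s.

V ≈ 0.297 m/s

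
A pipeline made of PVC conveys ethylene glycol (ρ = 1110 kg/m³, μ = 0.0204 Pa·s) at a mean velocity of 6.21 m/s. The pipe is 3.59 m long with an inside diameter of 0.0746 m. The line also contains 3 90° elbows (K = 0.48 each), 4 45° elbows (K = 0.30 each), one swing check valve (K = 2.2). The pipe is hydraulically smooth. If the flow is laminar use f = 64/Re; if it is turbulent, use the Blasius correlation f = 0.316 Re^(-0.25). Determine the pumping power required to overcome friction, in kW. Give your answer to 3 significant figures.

P ≈ 3.51 kW

Reynolds number Re = ρVD/μ = 1110 · 6.21 · 0.0746 / 0.0204 = 2.521e+04.
Re > 4000 → turbulent. Smooth-pipe (Blasius): f = 0.316 Re^(-0.25) = 0.316/(2.521e+04)^0.25 = 0.02508.
Total minor-loss coefficient ΣK = 3·0.48 + 4·0.3 + 1·2.2 = 4.84.
ΔP = [f·L/D + ΣK]·(ρV²/2) = [0.02508·3.59/0.0746 + 4.84]·(1110·6.21²/2) = [1.207 + 4.84]·2.14e+04 = 1.294e+05 Pa.
Q = V·A = 6.21·0.004371 = 0.02714 m³/s.
Pumping power P = QΔP = 0.02714·1.294e+05 = 3513 W = 3.51 kW.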